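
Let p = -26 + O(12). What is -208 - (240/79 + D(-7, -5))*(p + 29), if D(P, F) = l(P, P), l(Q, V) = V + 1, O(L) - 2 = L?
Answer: -12454/79 ≈ -157.65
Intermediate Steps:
O(L) = 2 + L
l(Q, V) = 1 + V
D(P, F) = 1 + P
p = -12 (p = -26 + (2 + 12) = -26 + 14 = -12)
-208 - (240/79 + D(-7, -5))*(p + 29) = -208 - (240/79 + (1 - 7))*(-12 + 29) = -208 - (240*(1/79) - 6)*17 = -208 - (240/79 - 6)*17 = -208 - (-234)*17/79 = -208 - 1*(-3978/79) = -208 + 3978/79 = -12454/79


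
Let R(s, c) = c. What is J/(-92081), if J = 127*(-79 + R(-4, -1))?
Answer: 10160/92081 ≈ 0.11034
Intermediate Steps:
J = -10160 (J = 127*(-79 - 1) = 127*(-80) = -10160)
J/(-92081) = -10160/(-92081) = -10160*(-1/92081) = 10160/92081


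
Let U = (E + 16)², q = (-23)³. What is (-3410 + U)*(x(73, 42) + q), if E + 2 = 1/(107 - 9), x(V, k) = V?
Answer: 186637698017/4802 ≈ 3.8867e+7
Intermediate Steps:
E = -195/98 (E = -2 + 1/(107 - 9) = -2 + 1/98 = -195/98 ≈ -1.9898)
q = -12167
U = 1885129/9604 (U = (-195/98 + 16)² = (1373/98)² = 1885129/9604 ≈ 196.29)
(-3410 + U)*(x(73, 42) + q) = (-3410 + 1885129/9604)*(73 - 12167) = -30864511/9604*(-12094) = 186637698017/4802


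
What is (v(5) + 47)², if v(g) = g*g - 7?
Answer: 4225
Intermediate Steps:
v(g) = -7 + g² (v(g) = g² - 7 = -7 + g²)
(v(5) + 47)² = ((-7 + 5²) + 47)² = ((-7 + 25) + 47)² = (18 + 47)² = 65² = 4225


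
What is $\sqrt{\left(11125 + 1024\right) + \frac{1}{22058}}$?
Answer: $\frac{\sqrt{5911161139294}}{22058} \approx 110.22$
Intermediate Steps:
$\sqrt{\left(11125 + 1024\right) + \frac{1}{22058}} = \sqrt{12149 + \frac{1}{22058}} = \sqrt{\frac{267982643}{22058}} = \frac{\sqrt{5911161139294}}{22058}$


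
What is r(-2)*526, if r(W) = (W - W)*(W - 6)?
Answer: 0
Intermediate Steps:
r(W) = 0 (r(W) = 0*(-6 + W) = 0)
r(-2)*526 = 0*526 = 0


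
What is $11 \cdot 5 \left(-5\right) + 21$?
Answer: $-254$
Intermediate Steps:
$11 \cdot 5 \left(-5\right) + 21 = 11 \left(-25\right) + 21 = -275 + 21 = -254$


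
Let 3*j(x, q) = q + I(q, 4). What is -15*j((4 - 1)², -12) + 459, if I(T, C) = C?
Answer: 499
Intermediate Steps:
j(x, q) = 4/3 + q/3 (j(x, q) = (q + 4)/3 = (4 + q)/3 = 4/3 + q/3)
-15*j((4 - 1)², -12) + 459 = -15*(4/3 + (⅓)*(-12)) + 459 = -15*(4/3 - 4) + 459 = -15*(-8/3) + 459 = 40 + 459 = 499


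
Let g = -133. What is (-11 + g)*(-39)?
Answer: 5616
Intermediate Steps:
(-11 + g)*(-39) = (-11 - 133)*(-39) = -144*(-39) = 5616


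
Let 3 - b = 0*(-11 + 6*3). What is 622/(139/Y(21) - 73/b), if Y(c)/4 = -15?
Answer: -12440/533 ≈ -23.340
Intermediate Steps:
Y(c) = -60 (Y(c) = 4*(-15) = -60)
b = 3 (b = 3 - 0*(-11 + 6*3) = 3 - 0*(-11 + 18) = 3 - 0*7 = 3 - 1*0 = 3 + 0 = 3)
622/(139/Y(21) - 73/b) = 622/(139/(-60) - 73/3) = 622/(139*(-1/60) - 73*1/3) = 622/(-139/60 - 73/3) = 622/(-533/20) = 622*(-20/533) = -12440/533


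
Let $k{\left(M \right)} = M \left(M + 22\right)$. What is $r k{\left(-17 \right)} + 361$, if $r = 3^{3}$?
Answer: $-1934$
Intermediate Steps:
$k{\left(M \right)} = M \left(22 + M\right)$
$r = 27$
$r k{\left(-17 \right)} + 361 = 27 \left(- 17 \left(22 - 17\right)\right) + 361 = 27 \left(\left(-17\right) 5\right) + 361 = 27 \left(-85\right) + 361 = -2295 + 361 = -1934$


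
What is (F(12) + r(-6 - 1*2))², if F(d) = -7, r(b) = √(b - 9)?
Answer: (7 - I*√17)² ≈ 32.0 - 57.723*I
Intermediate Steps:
r(b) = √(-9 + b)
(F(12) + r(-6 - 1*2))² = (-7 + √(-9 + (-6 - 1*2)))² = (-7 + √(-9 + (-6 - 2)))² = (-7 + √(-9 - 8))² = (-7 + √(-17))² = (-7 + I*√17)²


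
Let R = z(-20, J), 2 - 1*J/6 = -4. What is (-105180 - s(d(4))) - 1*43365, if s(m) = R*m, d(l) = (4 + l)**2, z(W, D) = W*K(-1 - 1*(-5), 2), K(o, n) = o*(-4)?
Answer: -169025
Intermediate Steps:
K(o, n) = -4*o
J = 36 (J = 12 - 6*(-4) = 12 + 24 = 36)
z(W, D) = -16*W (z(W, D) = W*(-4*(-1 - 1*(-5))) = W*(-4*(-1 + 5)) = W*(-4*4) = W*(-16) = -16*W)
R = 320 (R = -16*(-20) = 320)
s(m) = 320*m
(-105180 - s(d(4))) - 1*43365 = (-105180 - 320*(4 + 4)**2) - 1*43365 = (-105180 - 320*8**2) - 43365 = (-105180 - 320*64) - 43365 = (-105180 - 1*20480) - 43365 = (-105180 - 20480) - 43365 = -125660 - 43365 = -169025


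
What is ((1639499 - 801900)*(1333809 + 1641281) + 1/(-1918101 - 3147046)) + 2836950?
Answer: 12622018334762041419/5065147 ≈ 2.4919e+12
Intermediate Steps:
((1639499 - 801900)*(1333809 + 1641281) + 1/(-1918101 - 3147046)) + 2836950 = (837599*2975090 + 1/(-5065147)) + 2836950 = (2491932408910 - 1/5065147) + 2836950 = 12622003965193259769/5065147 + 2836950 = 12622018334762041419/5065147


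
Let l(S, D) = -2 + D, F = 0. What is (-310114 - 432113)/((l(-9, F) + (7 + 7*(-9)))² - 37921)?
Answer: 247409/11519 ≈ 21.478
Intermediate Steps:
(-310114 - 432113)/((l(-9, F) + (7 + 7*(-9)))² - 37921) = (-310114 - 432113)/(((-2 + 0) + (7 + 7*(-9)))² - 37921) = -742227/((-2 + (7 - 63))² - 37921) = -742227/((-2 - 56)² - 37921) = -742227/((-58)² - 37921) = -742227/(3364 - 37921) = -742227/(-34557) = -742227*(-1/34557) = 247409/11519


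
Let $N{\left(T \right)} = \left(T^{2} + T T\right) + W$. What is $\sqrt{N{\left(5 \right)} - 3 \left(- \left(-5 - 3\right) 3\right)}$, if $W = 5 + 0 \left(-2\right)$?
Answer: $i \sqrt{17} \approx 4.1231 i$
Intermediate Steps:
$W = 5$ ($W = 5 + 0 = 5$)
$N{\left(T \right)} = 5 + 2 T^{2}$ ($N{\left(T \right)} = \left(T^{2} + T T\right) + 5 = \left(T^{2} + T^{2}\right) + 5 = 2 T^{2} + 5 = 5 + 2 T^{2}$)
$\sqrt{N{\left(5 \right)} - 3 \left(- \left(-5 - 3\right) 3\right)} = \sqrt{\left(5 + 2 \cdot 5^{2}\right) - 3 \left(- \left(-5 - 3\right) 3\right)} = \sqrt{\left(5 + 2 \cdot 25\right) - 3 \left(- \left(-8\right) 3\right)} = \sqrt{\left(5 + 50\right) - 3 \left(\left(-1\right) \left(-24\right)\right)} = \sqrt{55 - 72} = \sqrt{-17} = i \sqrt{17}$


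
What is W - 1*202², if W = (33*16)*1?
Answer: -40276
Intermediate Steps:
W = 528 (W = 528*1 = 528)
W - 1*202² = 528 - 1*202² = 528 - 1*40804 = 528 - 40804 = -40276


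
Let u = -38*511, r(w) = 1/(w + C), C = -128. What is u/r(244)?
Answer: -2252488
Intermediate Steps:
r(w) = 1/(-128 + w) (r(w) = 1/(w - 128) = 1/(-128 + w))
u = -19418
u/r(244) = -19418/(1/(-128 + 244)) = -19418/(1/116) = -19418/1/116 = -19418*116 = -2252488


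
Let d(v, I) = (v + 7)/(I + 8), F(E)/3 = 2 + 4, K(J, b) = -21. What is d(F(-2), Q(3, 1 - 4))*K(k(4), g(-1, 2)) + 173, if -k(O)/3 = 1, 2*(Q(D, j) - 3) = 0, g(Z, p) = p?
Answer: 1378/11 ≈ 125.27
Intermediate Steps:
Q(D, j) = 3 (Q(D, j) = 3 + (½)*0 = 3 + 0 = 3)
k(O) = -3 (k(O) = -3*1 = -3)
F(E) = 18 (F(E) = 3*(2 + 4) = 3*6 = 18)
d(v, I) = (7 + v)/(8 + I)
d(F(-2), Q(3, 1 - 4))*K(k(4), g(-1, 2)) + 173 = ((7 + 18)/(8 + 3))*(-21) + 173 = (25/11)*(-21) + 173 = -525/11 + 173 = 1378/11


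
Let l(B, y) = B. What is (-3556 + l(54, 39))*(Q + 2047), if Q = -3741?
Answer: 5932388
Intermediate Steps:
(-3556 + l(54, 39))*(Q + 2047) = (-3556 + 54)*(-3741 + 2047) = -3502*(-1694) = 5932388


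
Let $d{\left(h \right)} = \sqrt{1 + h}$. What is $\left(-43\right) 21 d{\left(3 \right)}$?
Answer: $-1806$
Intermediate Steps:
$\left(-43\right) 21 d{\left(3 \right)} = \left(-43\right) 21 \sqrt{1 + 3} = - 903 \sqrt{4} = \left(-903\right) 2 = -1806$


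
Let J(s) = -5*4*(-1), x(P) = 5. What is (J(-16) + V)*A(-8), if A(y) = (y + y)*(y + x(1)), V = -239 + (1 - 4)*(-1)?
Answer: -10368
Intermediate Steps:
V = -236 (V = -239 - 3*(-1) = -239 + 3 = -236)
A(y) = 2*y*(5 + y) (A(y) = (y + y)*(y + 5) = (2*y)*(5 + y) = 2*y*(5 + y))
J(s) = 20 (J(s) = -20*(-1) = 20)
(J(-16) + V)*A(-8) = (20 - 236)*(2*(-8)*(5 - 8)) = -432*(-8)*(-3) = -216*48 = -10368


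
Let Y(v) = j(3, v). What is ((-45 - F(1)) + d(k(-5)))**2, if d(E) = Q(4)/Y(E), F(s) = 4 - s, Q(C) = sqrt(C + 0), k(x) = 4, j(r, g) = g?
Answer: 9025/4 ≈ 2256.3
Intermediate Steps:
Y(v) = v
Q(C) = sqrt(C)
d(E) = 2/E (d(E) = sqrt(4)/E = 2/E)
((-45 - F(1)) + d(k(-5)))**2 = ((-45 - (4 - 1*1)) + 2/4)**2 = ((-45 - (4 - 1)) + 2*(1/4))**2 = ((-45 - 1*3) + 1/2)**2 = ((-45 - 3) + 1/2)**2 = (-48 + 1/2)**2 = (-95/2)**2 = 9025/4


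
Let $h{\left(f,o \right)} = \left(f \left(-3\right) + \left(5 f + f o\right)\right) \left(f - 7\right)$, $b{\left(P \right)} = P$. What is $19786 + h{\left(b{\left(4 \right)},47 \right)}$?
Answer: $19198$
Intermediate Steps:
$h{\left(f,o \right)} = \left(-7 + f\right) \left(2 f + f o\right)$ ($h{\left(f,o \right)} = \left(- 3 f + \left(5 f + f o\right)\right) \left(-7 + f\right) = \left(2 f + f o\right) \left(-7 + f\right) = \left(-7 + f\right) \left(2 f + f o\right)$)
$19786 + h{\left(b{\left(4 \right)},47 \right)} = 19786 + 4 \left(-14 - 329 + 2 \cdot 4 + 4 \cdot 47\right) = 19786 + 4 \left(-14 - 329 + 8 + 188\right) = 19786 + 4 \left(-147\right) = 19786 - 588 = 19198$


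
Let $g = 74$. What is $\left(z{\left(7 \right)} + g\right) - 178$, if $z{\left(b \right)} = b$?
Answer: $-97$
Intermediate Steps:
$\left(z{\left(7 \right)} + g\right) - 178 = \left(7 + 74\right) - 178 = 81 - 178 = -97$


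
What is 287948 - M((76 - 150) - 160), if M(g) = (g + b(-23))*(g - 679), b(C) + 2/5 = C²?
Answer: 2784589/5 ≈ 5.5692e+5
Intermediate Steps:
b(C) = -⅖ + C²
M(g) = (-679 + g)*(2643/5 + g) (M(g) = (g + (-⅖ + (-23)²))*(g - 679) = (g + (-⅖ + 529))*(-679 + g) = (g + 2643/5)*(-679 + g) = (2643/5 + g)*(-679 + g) = (-679 + g)*(2643/5 + g))
287948 - M((76 - 150) - 160) = 287948 - (-1794597/5 + ((76 - 150) - 160)² - 752*((76 - 150) - 160)/5) = 287948 - (-1794597/5 + (-74 - 160)² - 752*(-74 - 160)/5) = 287948 - (-1794597/5 + (-234)² - 752/5*(-234)) = 287948 - (-1794597/5 + 54756 + 175968/5) = 287948 - 1*(-1344849/5) = 287948 + 1344849/5 = 2784589/5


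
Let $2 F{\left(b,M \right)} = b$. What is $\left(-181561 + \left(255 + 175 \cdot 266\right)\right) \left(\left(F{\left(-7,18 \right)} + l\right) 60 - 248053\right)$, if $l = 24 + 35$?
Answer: $32977892588$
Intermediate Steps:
$F{\left(b,M \right)} = \frac{b}{2}$
$l = 59$
$\left(-181561 + \left(255 + 175 \cdot 266\right)\right) \left(\left(F{\left(-7,18 \right)} + l\right) 60 - 248053\right) = \left(-181561 + \left(255 + 175 \cdot 266\right)\right) \left(\left(\frac{1}{2} \left(-7\right) + 59\right) 60 - 248053\right) = \left(-181561 + \left(255 + 46550\right)\right) \left(\left(- \frac{7}{2} + 59\right) 60 - 248053\right) = \left(-181561 + 46805\right) \left(\frac{111}{2} \cdot 60 - 248053\right) = - 134756 \left(3330 - 248053\right) = \left(-134756\right) \left(-244723\right) = 32977892588$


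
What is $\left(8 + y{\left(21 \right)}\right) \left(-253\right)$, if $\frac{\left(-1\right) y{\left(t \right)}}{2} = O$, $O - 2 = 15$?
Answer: $6578$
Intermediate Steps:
$O = 17$ ($O = 2 + 15 = 17$)
$y{\left(t \right)} = -34$ ($y{\left(t \right)} = \left(-2\right) 17 = -34$)
$\left(8 + y{\left(21 \right)}\right) \left(-253\right) = \left(8 - 34\right) \left(-253\right) = \left(-26\right) \left(-253\right) = 6578$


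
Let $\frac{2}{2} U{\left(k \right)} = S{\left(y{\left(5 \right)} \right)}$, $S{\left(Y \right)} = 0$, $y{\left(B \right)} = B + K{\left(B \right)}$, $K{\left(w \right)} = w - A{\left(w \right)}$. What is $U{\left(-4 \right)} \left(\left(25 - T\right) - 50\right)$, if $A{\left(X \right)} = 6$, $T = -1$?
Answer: $0$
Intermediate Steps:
$K{\left(w \right)} = -6 + w$ ($K{\left(w \right)} = w - 6 = -6 + w$)
$y{\left(B \right)} = -6 + 2 B$ ($y{\left(B \right)} = B + \left(-6 + B\right) = -6 + 2 B$)
$U{\left(k \right)} = 0$
$U{\left(-4 \right)} \left(\left(25 - T\right) - 50\right) = 0 \left(\left(25 - -1\right) - 50\right) = 0 \left(\left(25 + 1\right) - 50\right) = 0 \left(26 - 50\right) = 0 \left(-24\right) = 0$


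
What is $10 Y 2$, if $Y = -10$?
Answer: $-200$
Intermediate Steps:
$10 Y 2 = 10 \left(-10\right) 2 = \left(-100\right) 2 = -200$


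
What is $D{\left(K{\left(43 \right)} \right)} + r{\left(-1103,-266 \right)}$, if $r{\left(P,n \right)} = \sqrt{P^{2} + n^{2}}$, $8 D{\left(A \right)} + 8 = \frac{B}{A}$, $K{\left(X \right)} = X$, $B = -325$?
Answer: $- \frac{669}{344} + \sqrt{1287365} \approx 1132.7$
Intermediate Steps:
$D{\left(A \right)} = -1 - \frac{325}{8 A}$ ($D{\left(A \right)} = -1 + \frac{\left(-325\right) \frac{1}{A}}{8} = -1 - \frac{325}{8 A}$)
$D{\left(K{\left(43 \right)} \right)} + r{\left(-1103,-266 \right)} = \frac{- \frac{325}{8} - 43}{43} + \sqrt{\left(-1103\right)^{2} + \left(-266\right)^{2}} = \frac{- \frac{325}{8} - 43}{43} + \sqrt{1216609 + 70756} = \frac{1}{43} \left(- \frac{669}{8}\right) + \sqrt{1287365} = - \frac{669}{344} + \sqrt{1287365}$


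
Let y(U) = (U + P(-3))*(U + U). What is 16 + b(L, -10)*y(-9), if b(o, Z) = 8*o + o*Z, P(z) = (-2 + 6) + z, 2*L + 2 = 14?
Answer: -1712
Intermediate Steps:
L = 6 (L = -1 + (½)*14 = -1 + 7 = 6)
P(z) = 4 + z
b(o, Z) = 8*o + Z*o
y(U) = 2*U*(1 + U) (y(U) = (U + (4 - 3))*(U + U) = (U + 1)*(2*U) = (1 + U)*(2*U) = 2*U*(1 + U))
16 + b(L, -10)*y(-9) = 16 + (6*(8 - 10))*(2*(-9)*(1 - 9)) = 16 + (6*(-2))*(2*(-9)*(-8)) = 16 - 12*144 = 16 - 1728 = -1712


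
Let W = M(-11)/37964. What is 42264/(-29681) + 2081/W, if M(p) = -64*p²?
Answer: -586304457155/57462416 ≈ -10203.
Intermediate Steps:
W = -1936/9491 (W = -64*(-11)²/37964 = -64*121*(1/37964) = -7744*1/37964 = -1936/9491 ≈ -0.20398)
42264/(-29681) + 2081/W = 42264/(-29681) + 2081/(-1936/9491) = 42264*(-1/29681) + 2081*(-9491/1936) = -42264/29681 - 19750771/1936 = -586304457155/57462416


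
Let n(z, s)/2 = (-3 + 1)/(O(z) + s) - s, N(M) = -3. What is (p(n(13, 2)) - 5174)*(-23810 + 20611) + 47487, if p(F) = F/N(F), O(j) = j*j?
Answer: 8513144057/513 ≈ 1.6595e+7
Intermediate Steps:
O(j) = j**2
n(z, s) = -4/(s + z**2) - 2*s (n(z, s) = 2*((-3 + 1)/(z**2 + s) - s) = 2*(-2/(s + z**2) - s) = 2*(-s - 2/(s + z**2)) = -4/(s + z**2) - 2*s)
p(F) = -F/3 (p(F) = F/(-3) = F*(-1/3) = -F/3)
(p(n(13, 2)) - 5174)*(-23810 + 20611) + 47487 = (-2*(-2 - 1*2**2 - 1*2*13**2)/(3*(2 + 13**2)) - 5174)*(-23810 + 20611) + 47487 = (-2*(-2 - 1*4 - 1*2*169)/(3*(2 + 169)) - 5174)*(-3199) + 47487 = (-2*(-2 - 4 - 338)/(3*171) - 5174)*(-3199) + 47487 = (-2*(-344)/(3*171) - 5174)*(-3199) + 47487 = (-1/3*(-688/171) - 5174)*(-3199) + 47487 = (688/513 - 5174)*(-3199) + 47487 = -2653574/513*(-3199) + 47487 = 8488783226/513 + 47487 = 8513144057/513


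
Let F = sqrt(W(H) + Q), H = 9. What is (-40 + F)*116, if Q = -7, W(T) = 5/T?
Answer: -4640 + 116*I*sqrt(58)/3 ≈ -4640.0 + 294.48*I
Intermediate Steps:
F = I*sqrt(58)/3 (F = sqrt(5/9 - 7) = sqrt(-58/9) = I*sqrt(58)/3 ≈ 2.5386*I)
(-40 + F)*116 = (-40 + I*sqrt(58)/3)*116 = -4640 + 116*I*sqrt(58)/3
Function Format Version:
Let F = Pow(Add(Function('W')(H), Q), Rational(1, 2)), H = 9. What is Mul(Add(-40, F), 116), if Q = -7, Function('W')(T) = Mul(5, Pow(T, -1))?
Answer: Add(-4640, Mul(Rational(116, 3), I, Pow(58, Rational(1, 2)))) ≈ Add(-4640.0, Mul(294.48, I))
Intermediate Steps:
F = Mul(Rational(1, 3), I, Pow(58, Rational(1, 2))) (F = Pow(Add(Mul(5, Pow(9, -1)), -7), Rational(1, 2)) = Pow(Add(Mul(5, Rational(1, 9)), -7), Rational(1, 2)) = Pow(Add(Rational(5, 9), -7), Rational(1, 2)) = Pow(Rational(-58, 9), Rational(1, 2)) = Mul(Rational(1, 3), I, Pow(58, Rational(1, 2))) ≈ Mul(2.5386, I))
Mul(Add(-40, F), 116) = Mul(Add(-40, Mul(Rational(1, 3), I, Pow(58, Rational(1, 2)))), 116) = Add(-4640, Mul(Rational(116, 3), I, Pow(58, Rational(1, 2))))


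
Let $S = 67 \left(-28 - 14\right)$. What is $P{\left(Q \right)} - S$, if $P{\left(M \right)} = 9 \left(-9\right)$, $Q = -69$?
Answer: $2733$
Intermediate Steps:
$P{\left(M \right)} = -81$
$S = -2814$ ($S = 67 \left(-42\right) = -2814$)
$P{\left(Q \right)} - S = -81 - -2814 = -81 + 2814 = 2733$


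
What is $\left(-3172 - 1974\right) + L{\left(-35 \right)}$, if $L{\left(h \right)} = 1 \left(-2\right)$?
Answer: $-5148$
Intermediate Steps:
$L{\left(h \right)} = -2$
$\left(-3172 - 1974\right) + L{\left(-35 \right)} = \left(-3172 - 1974\right) - 2 = -5146 - 2 = -5148$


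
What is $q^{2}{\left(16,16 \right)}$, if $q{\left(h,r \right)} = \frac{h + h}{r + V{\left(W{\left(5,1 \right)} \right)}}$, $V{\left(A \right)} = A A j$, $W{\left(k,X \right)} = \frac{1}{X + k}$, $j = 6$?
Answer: $\frac{36864}{9409} \approx 3.9179$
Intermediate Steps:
$V{\left(A \right)} = 6 A^{2}$ ($V{\left(A \right)} = A A 6 = A^{2} \cdot 6 = 6 A^{2}$)
$q{\left(h,r \right)} = \frac{2 h}{\frac{1}{6} + r}$ ($q{\left(h,r \right)} = \frac{h + h}{r + 6 \left(\frac{1}{1 + 5}\right)^{2}} = \frac{2 h}{r + 6 \left(\frac{1}{6}\right)^{2}} = \frac{2 h}{r + \frac{6}{36}} = \frac{2 h}{r + 6 \cdot \frac{1}{36}} = \frac{2 h}{r + \frac{1}{6}} = \frac{2 h}{\frac{1}{6} + r}$)
$q^{2}{\left(16,16 \right)} = \left(12 \cdot 16 \frac{1}{1 + 6 \cdot 16}\right)^{2} = \left(12 \cdot 16 \frac{1}{1 + 96}\right)^{2} = \left(12 \cdot 16 \cdot \frac{1}{97}\right)^{2} = \left(\frac{192}{97}\right)^{2} = \frac{36864}{9409}$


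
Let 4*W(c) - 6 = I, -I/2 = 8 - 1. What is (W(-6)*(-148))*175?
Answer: 51800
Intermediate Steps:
I = -14 (I = -2*(8 - 1) = -2*7 = -14)
W(c) = -2 (W(c) = 3/2 + (1/4)*(-14) = 3/2 - 7/2 = -2)
(W(-6)*(-148))*175 = -2*(-148)*175 = 296*175 = 51800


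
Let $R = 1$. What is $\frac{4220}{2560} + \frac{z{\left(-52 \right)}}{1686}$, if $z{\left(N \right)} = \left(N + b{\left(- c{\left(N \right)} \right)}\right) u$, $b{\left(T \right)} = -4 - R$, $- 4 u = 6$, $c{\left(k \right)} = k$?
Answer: $\frac{61115}{35968} \approx 1.6992$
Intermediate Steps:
$u = - \frac{3}{2}$ ($u = \left(- \frac{1}{4}\right) 6 = - \frac{3}{2} \approx -1.5$)
$b{\left(T \right)} = -5$ ($b{\left(T \right)} = -4 - 1 = -5$)
$z{\left(N \right)} = \frac{15}{2} - \frac{3 N}{2}$ ($z{\left(N \right)} = \left(N - 5\right) \left(- \frac{3}{2}\right) = \left(-5 + N\right) \left(- \frac{3}{2}\right) = \frac{15}{2} - \frac{3 N}{2}$)
$\frac{4220}{2560} + \frac{z{\left(-52 \right)}}{1686} = \frac{4220}{2560} + \frac{\frac{15}{2} - -78}{1686} = 4220 \cdot \frac{1}{2560} + \left(\frac{15}{2} + 78\right) \frac{1}{1686} = \frac{211}{128} + \frac{171}{2} \cdot \frac{1}{1686} = \frac{211}{128} + \frac{57}{1124} = \frac{61115}{35968}$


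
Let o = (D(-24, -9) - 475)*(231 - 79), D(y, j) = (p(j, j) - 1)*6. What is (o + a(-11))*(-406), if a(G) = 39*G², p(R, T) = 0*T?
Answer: 27767558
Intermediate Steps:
p(R, T) = 0
D(y, j) = -6 (D(y, j) = (0 - 1)*6 = -1*6 = -6)
o = -73112 (o = (-6 - 475)*(231 - 79) = -481*152 = -73112)
(o + a(-11))*(-406) = (-73112 + 39*(-11)²)*(-406) = (-73112 + 39*121)*(-406) = (-73112 + 4719)*(-406) = -68393*(-406) = 27767558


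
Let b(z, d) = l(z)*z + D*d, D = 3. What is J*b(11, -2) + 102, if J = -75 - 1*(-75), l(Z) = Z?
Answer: 102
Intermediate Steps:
b(z, d) = z² + 3*d (b(z, d) = z*z + 3*d = z² + 3*d)
J = 0 (J = -75 + 75 = 0)
J*b(11, -2) + 102 = 0*(11² + 3*(-2)) + 102 = 0*(121 - 6) + 102 = 0*115 + 102 = 0 + 102 = 102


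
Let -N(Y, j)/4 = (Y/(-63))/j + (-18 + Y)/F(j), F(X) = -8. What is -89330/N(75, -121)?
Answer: -453975060/144637 ≈ -3138.7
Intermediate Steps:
N(Y, j) = -9 + Y/2 + 4*Y/(63*j) (N(Y, j) = -4*((Y/(-63))/j + (-18 + Y)/(-8)) = -4*((Y*(-1/63))/j + (-18 + Y)*(-⅛)) = -4*((-Y/63)/j + (9/4 - Y/8)) = -4*(-Y/(63*j) + (9/4 - Y/8)) = -4*(9/4 - Y/8 - Y/(63*j)) = -9 + Y/2 + 4*Y/(63*j))
-89330/N(75, -121) = -89330/(-9 + (½)*75 + (4/63)*75/(-121)) = -89330/(-9 + 75/2 + (4/63)*75*(-1/121)) = -89330/(-9 + 75/2 - 100/2541) = -89330/144637/5082 = -89330*5082/144637 = -453975060/144637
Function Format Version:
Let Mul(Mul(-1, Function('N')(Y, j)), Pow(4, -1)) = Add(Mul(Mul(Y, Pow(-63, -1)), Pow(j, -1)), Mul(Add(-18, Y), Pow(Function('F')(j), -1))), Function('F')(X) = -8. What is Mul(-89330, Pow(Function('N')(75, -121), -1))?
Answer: Rational(-453975060, 144637) ≈ -3138.7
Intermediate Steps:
Function('N')(Y, j) = Add(-9, Mul(Rational(1, 2), Y), Mul(Rational(4, 63), Y, Pow(j, -1))) (Function('N')(Y, j) = Mul(-4, Add(Mul(Mul(Y, Pow(-63, -1)), Pow(j, -1)), Mul(Add(-18, Y), Pow(-8, -1)))) = Mul(-4, Add(Mul(Mul(Y, Rational(-1, 63)), Pow(j, -1)), Mul(Add(-18, Y), Rational(-1, 8)))) = Mul(-4, Add(Mul(Mul(Rational(-1, 63), Y), Pow(j, -1)), Add(Rational(9, 4), Mul(Rational(-1, 8), Y)))) = Mul(-4, Add(Mul(Rational(-1, 63), Y, Pow(j, -1)), Add(Rational(9, 4), Mul(Rational(-1, 8), Y)))) = Mul(-4, Add(Rational(9, 4), Mul(Rational(-1, 8), Y), Mul(Rational(-1, 63), Y, Pow(j, -1)))) = Add(-9, Mul(Rational(1, 2), Y), Mul(Rational(4, 63), Y, Pow(j, -1))))
Mul(-89330, Pow(Function('N')(75, -121), -1)) = Mul(-89330, Pow(Add(-9, Mul(Rational(1, 2), 75), Mul(Rational(4, 63), 75, Pow(-121, -1))), -1)) = Mul(-89330, Pow(Add(-9, Rational(75, 2), Mul(Rational(4, 63), 75, Rational(-1, 121))), -1)) = Mul(-89330, Pow(Add(-9, Rational(75, 2), Rational(-100, 2541)), -1)) = Mul(-89330, Pow(Rational(144637, 5082), -1)) = Mul(-89330, Rational(5082, 144637)) = Rational(-453975060, 144637)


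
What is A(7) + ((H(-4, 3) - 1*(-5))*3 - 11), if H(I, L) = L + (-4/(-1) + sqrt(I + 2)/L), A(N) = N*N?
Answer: 74 + I*sqrt(2) ≈ 74.0 + 1.4142*I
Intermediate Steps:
A(N) = N**2
H(I, L) = 4 + L + sqrt(2 + I)/L (H(I, L) = L + (-4*(-1) + sqrt(2 + I)/L) = L + (4 + sqrt(2 + I)/L) = 4 + L + sqrt(2 + I)/L)
A(7) + ((H(-4, 3) - 1*(-5))*3 - 11) = 7**2 + (((4 + 3 + sqrt(2 - 4)/3) - 1*(-5))*3 - 11) = 49 + (((4 + 3 + sqrt(-2)/3) + 5)*3 - 11) = 49 + (((4 + 3 + (I*sqrt(2))/3) + 5)*3 - 11) = 49 + (((4 + 3 + I*sqrt(2)/3) + 5)*3 - 11) = 49 + (((7 + I*sqrt(2)/3) + 5)*3 - 11) = 49 + ((12 + I*sqrt(2)/3)*3 - 11) = 49 + ((36 + I*sqrt(2)) - 11) = 49 + (25 + I*sqrt(2)) = 74 + I*sqrt(2)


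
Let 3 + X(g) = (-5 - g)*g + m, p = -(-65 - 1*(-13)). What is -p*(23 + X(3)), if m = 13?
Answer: -468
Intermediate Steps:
p = 52 (p = -(-65 + 13) = -1*(-52) = 52)
X(g) = 10 + g*(-5 - g) (X(g) = -3 + ((-5 - g)*g + 13) = -3 + (g*(-5 - g) + 13) = -3 + (13 + g*(-5 - g)) = 10 + g*(-5 - g))
-p*(23 + X(3)) = -52*(23 + (10 - 1*3**2 - 5*3)) = -52*(23 + (10 - 1*9 - 15)) = -52*(23 + (10 - 9 - 15)) = -52*(23 - 14) = -52*9 = -1*468 = -468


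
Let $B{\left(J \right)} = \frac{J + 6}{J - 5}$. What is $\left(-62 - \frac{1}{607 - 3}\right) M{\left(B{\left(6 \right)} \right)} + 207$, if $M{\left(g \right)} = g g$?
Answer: $- \frac{1316907}{151} \approx -8721.2$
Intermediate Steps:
$B{\left(J \right)} = \frac{6 + J}{-5 + J}$
$M{\left(g \right)} = g^{2}$
$\left(-62 - \frac{1}{607 - 3}\right) M{\left(B{\left(6 \right)} \right)} + 207 = \left(-62 - \frac{1}{607 - 3}\right) \left(\frac{6 + 6}{-5 + 6}\right)^{2} + 207 = \left(-62 - \frac{1}{604}\right) \left(1^{-1} \cdot 12\right)^{2} + 207 = \left(-62 - \frac{1}{604}\right) \left(1 \cdot 12\right)^{2} + 207 = \left(-62 - \frac{1}{604}\right) 12^{2} + 207 = \left(- \frac{37449}{604}\right) 144 + 207 = - \frac{1348164}{151} + 207 = - \frac{1316907}{151}$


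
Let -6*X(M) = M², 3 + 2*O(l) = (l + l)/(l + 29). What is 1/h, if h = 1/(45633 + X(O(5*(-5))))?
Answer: 4379807/96 ≈ 45623.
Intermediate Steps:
O(l) = -3/2 + l/(29 + l) (O(l) = -3/2 + ((l + l)/(l + 29))/2 = -3/2 + ((2*l)/(29 + l))/2 = -3/2 + (2*l/(29 + l))/2 = -3/2 + l/(29 + l))
X(M) = -M²/6
h = 96/4379807 (h = 1/(45633 - (-87 - 5*(-5))²/(4*(29 + 5*(-5))²)/6) = 1/(45633 - (-87 - 1*(-25))²/(4*(29 - 25)²)/6) = 1/(45633 - (-87 + 25)²/64/6) = 1/(45633 - ((½)*(¼)*(-62))²/6) = 1/(45633 - (-31/4)²/6) = 1/(45633 - ⅙*961/16) = 1/(45633 - 961/96) = 1/(4379807/96) = 96/4379807 ≈ 2.1919e-5)
1/h = 1/(96/4379807) = 4379807/96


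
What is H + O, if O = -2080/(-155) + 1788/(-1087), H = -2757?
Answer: -92505865/33697 ≈ -2745.2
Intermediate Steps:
O = 396764/33697 (O = -2080*(-1/155) + 1788*(-1/1087) = 416/31 - 1788/1087 = 396764/33697 ≈ 11.774)
H + O = -2757 + 396764/33697 = -92505865/33697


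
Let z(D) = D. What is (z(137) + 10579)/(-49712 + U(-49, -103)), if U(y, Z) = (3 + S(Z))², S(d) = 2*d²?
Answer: 10716/450281129 ≈ 2.3798e-5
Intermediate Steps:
U(y, Z) = (3 + 2*Z²)²
(z(137) + 10579)/(-49712 + U(-49, -103)) = (137 + 10579)/(-49712 + (3 + 2*(-103)²)²) = 10716/(-49712 + (3 + 2*10609)²) = 10716/(-49712 + (3 + 21218)²) = 10716/(-49712 + 21221²) = 10716/(-49712 + 450330841) = 10716/450281129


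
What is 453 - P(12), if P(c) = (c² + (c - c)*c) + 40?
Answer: 269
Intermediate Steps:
P(c) = 40 + c² (P(c) = (c² + 0*c) + 40 = (c² + 0) + 40 = c² + 40 = 40 + c²)
453 - P(12) = 453 - (40 + 12²) = 453 - (40 + 144) = 453 - 1*184 = 453 - 184 = 269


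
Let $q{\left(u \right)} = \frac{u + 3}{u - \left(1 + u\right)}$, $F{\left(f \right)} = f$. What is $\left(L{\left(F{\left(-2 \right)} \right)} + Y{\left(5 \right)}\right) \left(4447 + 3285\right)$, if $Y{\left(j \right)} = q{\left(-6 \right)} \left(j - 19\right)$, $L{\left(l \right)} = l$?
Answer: $-340208$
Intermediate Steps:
$q{\left(u \right)} = -3 - u$ ($q{\left(u \right)} = \frac{3 + u}{-1} = \left(3 + u\right) \left(-1\right) = -3 - u$)
$Y{\left(j \right)} = -57 + 3 j$ ($Y{\left(j \right)} = \left(-3 - -6\right) \left(j - 19\right) = \left(-3 + 6\right) \left(-19 + j\right) = 3 \left(-19 + j\right) = -57 + 3 j$)
$\left(L{\left(F{\left(-2 \right)} \right)} + Y{\left(5 \right)}\right) \left(4447 + 3285\right) = \left(-2 + \left(-57 + 3 \cdot 5\right)\right) \left(4447 + 3285\right) = \left(-2 + \left(-57 + 15\right)\right) 7732 = \left(-2 - 42\right) 7732 = \left(-44\right) 7732 = -340208$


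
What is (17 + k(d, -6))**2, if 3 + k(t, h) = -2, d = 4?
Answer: 144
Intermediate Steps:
k(t, h) = -5 (k(t, h) = -3 - 2 = -5)
(17 + k(d, -6))**2 = (17 - 5)**2 = 12**2 = 144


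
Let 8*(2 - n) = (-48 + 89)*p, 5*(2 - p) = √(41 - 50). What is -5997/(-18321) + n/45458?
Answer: 363280637/1110448024 + 123*I/1818320 ≈ 0.32715 + 6.7645e-5*I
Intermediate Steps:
p = 2 - 3*I/5 (p = 2 - √(41 - 50)/5 = 2 - 3*I/5 ≈ 2.0 - 0.6*I)
n = -33/4 + 123*I/40 (n = 2 - (-48 + 89)*(2 - 3*I/5)/8 = 2 - 41*(2 - 3*I/5)/8 = 2 - (82 - 123*I/5)/8 = 2 + (-41/4 + 123*I/40) = -33/4 + 123*I/40 ≈ -8.25 + 3.075*I)
-5997/(-18321) + n/45458 = -5997/(-18321) + (-33/4 + 123*I/40)/45458 = -5997*(-1/18321) + (-33/4 + 123*I/40)*(1/45458) = 1999/6107 + (-33/181832 + 123*I/1818320) = 363280637/1110448024 + 123*I/1818320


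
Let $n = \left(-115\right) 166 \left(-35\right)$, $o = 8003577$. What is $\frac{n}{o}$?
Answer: $\frac{668150}{8003577} \approx 0.083481$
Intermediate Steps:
$n = 668150$ ($n = \left(-19090\right) \left(-35\right) = 668150$)
$\frac{n}{o} = \frac{668150}{8003577}$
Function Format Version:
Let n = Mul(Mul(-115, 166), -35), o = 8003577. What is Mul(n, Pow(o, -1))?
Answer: Rational(668150, 8003577) ≈ 0.083481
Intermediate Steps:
n = 668150 (n = Mul(-19090, -35) = 668150)
Mul(n, Pow(o, -1)) = Mul(668150, Pow(8003577, -1)) = Mul(668150, Rational(1, 8003577)) = Rational(668150, 8003577)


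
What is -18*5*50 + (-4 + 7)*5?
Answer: -4485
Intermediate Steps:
-18*5*50 + (-4 + 7)*5 = -90*50 + 3*5 = -4500 + 15 = -4485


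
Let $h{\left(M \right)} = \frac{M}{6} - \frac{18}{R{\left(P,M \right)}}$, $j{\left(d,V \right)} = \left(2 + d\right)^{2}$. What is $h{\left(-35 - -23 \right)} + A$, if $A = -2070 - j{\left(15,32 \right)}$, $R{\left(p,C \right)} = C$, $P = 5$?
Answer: $- \frac{4719}{2} \approx -2359.5$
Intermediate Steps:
$h{\left(M \right)} = - \frac{18}{M} + \frac{M}{6}$ ($h{\left(M \right)} = \frac{M}{6} - \frac{18}{M} = - \frac{18}{M} + \frac{M}{6}$)
$A = -2359$ ($A = -2070 - \left(2 + 15\right)^{2} = -2070 - 17^{2} = -2070 - 289 = -2359$)
$h{\left(-35 - -23 \right)} + A = \left(- \frac{18}{-35 - -23} + \frac{-35 - -23}{6}\right) - 2359 = \left(- \frac{18}{-35 + 23} + \frac{-35 + 23}{6}\right) - 2359 = \left(- \frac{18}{-12} + \frac{1}{6} \left(-12\right)\right) - 2359 = \left(\left(-18\right) \left(- \frac{1}{12}\right) - 2\right) - 2359 = \left(\frac{3}{2} - 2\right) - 2359 = - \frac{1}{2} - 2359 = - \frac{4719}{2}$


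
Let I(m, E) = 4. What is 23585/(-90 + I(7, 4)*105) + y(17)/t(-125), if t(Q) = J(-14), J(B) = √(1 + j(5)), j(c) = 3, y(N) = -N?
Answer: 2078/33 ≈ 62.970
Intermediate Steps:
J(B) = 2 (J(B) = √(1 + 3) = √4 = 2)
t(Q) = 2
23585/(-90 + I(7, 4)*105) + y(17)/t(-125) = 23585/(-90 + 4*105) - 1*17/2 = 23585/(-90 + 420) - 17*½ = 23585/330 - 17/2 = 23585*(1/330) - 17/2 = 4717/66 - 17/2 = 2078/33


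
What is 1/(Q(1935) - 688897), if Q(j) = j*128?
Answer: -1/441217 ≈ -2.2665e-6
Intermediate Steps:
Q(j) = 128*j
1/(Q(1935) - 688897) = 1/(128*1935 - 688897) = 1/(247680 - 688897) = 1/(-441217) = -1/441217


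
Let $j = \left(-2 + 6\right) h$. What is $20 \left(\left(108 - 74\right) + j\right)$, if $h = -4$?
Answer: $360$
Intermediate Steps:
$j = -16$ ($j = \left(-2 + 6\right) \left(-4\right) = 4 \left(-4\right) = -16$)
$20 \left(\left(108 - 74\right) + j\right) = 20 \left(\left(108 - 74\right) - 16\right) = 20 \left(34 - 16\right) = 20 \cdot 18 = 360$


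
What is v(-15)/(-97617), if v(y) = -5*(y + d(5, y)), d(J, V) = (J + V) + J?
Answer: -100/97617 ≈ -0.0010244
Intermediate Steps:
d(J, V) = V + 2*J
v(y) = -50 - 10*y (v(y) = -5*(y + (y + 2*5)) = -5*(y + (y + 10)) = -5*(y + (10 + y)) = -5*(10 + 2*y) = -50 - 10*y)
v(-15)/(-97617) = (-50 - 10*(-15))/(-97617) = (-50 + 150)*(-1/97617) = 100*(-1/97617) = -100/97617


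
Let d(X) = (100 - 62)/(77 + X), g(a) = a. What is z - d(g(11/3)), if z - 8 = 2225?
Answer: 270136/121 ≈ 2232.5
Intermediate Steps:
d(X) = 38/(77 + X)
z = 2233 (z = 8 + 2225 = 2233)
z - d(g(11/3)) = 2233 - 38/(77 + 11/3) = 2233 - 38/242/3 = 2233 - 38*3/242 = 2233 - 1*57/121 = 2233 - 57/121 = 270136/121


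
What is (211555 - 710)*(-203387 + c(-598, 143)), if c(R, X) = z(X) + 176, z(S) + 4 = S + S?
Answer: -42786565005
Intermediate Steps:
z(S) = -4 + 2*S (z(S) = -4 + (S + S) = -4 + 2*S)
c(R, X) = 172 + 2*X (c(R, X) = (-4 + 2*X) + 176 = 172 + 2*X)
(211555 - 710)*(-203387 + c(-598, 143)) = (211555 - 710)*(-203387 + (172 + 2*143)) = 210845*(-203387 + (172 + 286)) = 210845*(-203387 + 458) = 210845*(-202929) = -42786565005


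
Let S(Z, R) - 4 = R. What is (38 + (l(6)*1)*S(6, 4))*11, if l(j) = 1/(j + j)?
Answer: 1276/3 ≈ 425.33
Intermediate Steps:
l(j) = 1/(2*j)
S(Z, R) = 4 + R
(38 + (l(6)*1)*S(6, 4))*11 = (38 + (((1/2)/6)*1)*(4 + 4))*11 = (38 + (((1/2)*(1/6))*1)*8)*11 = (38 + ((1/12)*1)*8)*11 = (38 + (1/12)*8)*11 = (38 + 2/3)*11 = (116/3)*11 = 1276/3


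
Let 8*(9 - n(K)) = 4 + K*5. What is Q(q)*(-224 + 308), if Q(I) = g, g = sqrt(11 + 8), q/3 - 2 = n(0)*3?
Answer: 84*sqrt(19) ≈ 366.15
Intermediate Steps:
n(K) = 17/2 - 5*K/8 (n(K) = 9 - (4 + K*5)/8 = 9 - (4 + 5*K)/8 = 9 + (-1/2 - 5*K/8) = 17/2 - 5*K/8)
q = 165/2 (q = 6 + 3*((17/2 - 5/8*0)*3) = 6 + 3*((17/2 + 0)*3) = 6 + 3*((17/2)*3) = 6 + 3*(51/2) = 6 + 153/2 = 165/2 ≈ 82.500)
g = sqrt(19) ≈ 4.3589
Q(I) = sqrt(19)
Q(q)*(-224 + 308) = sqrt(19)*(-224 + 308) = sqrt(19)*84 = 84*sqrt(19)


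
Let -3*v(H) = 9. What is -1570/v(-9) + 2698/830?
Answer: 655597/1245 ≈ 526.58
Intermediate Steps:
v(H) = -3 (v(H) = -⅓*9 = -3)
-1570/v(-9) + 2698/830 = -1570/(-3) + 2698/830 = -1570*(-⅓) + 2698*(1/830) = 1570/3 + 1349/415 = 655597/1245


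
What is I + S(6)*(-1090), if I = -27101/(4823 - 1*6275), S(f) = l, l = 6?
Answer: -9468979/1452 ≈ -6521.3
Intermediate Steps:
S(f) = 6
I = 27101/1452 (I = -27101/(4823 - 6275) = -27101/(-1452) = -27101*(-1/1452) = 27101/1452 ≈ 18.665)
I + S(6)*(-1090) = 27101/1452 + 6*(-1090) = 27101/1452 - 6540 = -9468979/1452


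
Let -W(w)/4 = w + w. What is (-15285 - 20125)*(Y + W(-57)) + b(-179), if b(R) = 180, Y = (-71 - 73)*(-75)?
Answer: -398574780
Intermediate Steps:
Y = 10800 (Y = -144*(-75) = 10800)
W(w) = -8*w (W(w) = -4*(w + w) = -8*w)
(-15285 - 20125)*(Y + W(-57)) + b(-179) = (-15285 - 20125)*(10800 - 8*(-57)) + 180 = -35410*(10800 + 456) + 180 = -35410*11256 + 180 = -398574960 + 180 = -398574780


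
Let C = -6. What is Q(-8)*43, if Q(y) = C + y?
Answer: -602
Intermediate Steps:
Q(y) = -6 + y
Q(-8)*43 = (-6 - 8)*43 = -14*43 = -602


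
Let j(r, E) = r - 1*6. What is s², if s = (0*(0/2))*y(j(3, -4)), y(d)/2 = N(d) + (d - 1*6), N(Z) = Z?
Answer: 0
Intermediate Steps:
j(r, E) = -6 + r (j(r, E) = r - 6 = -6 + r)
y(d) = -12 + 4*d (y(d) = 2*(d + (d - 1*6)) = 2*(d + (d - 6)) = 2*(d + (-6 + d)) = 2*(-6 + 2*d) = -12 + 4*d)
s = 0 (s = (0*(0/2))*(-12 + 4*(-6 + 3)) = (0*(0*(½)))*(-12 + 4*(-3)) = (0*0)*(-12 - 12) = 0*(-24) = 0)
s² = 0² = 0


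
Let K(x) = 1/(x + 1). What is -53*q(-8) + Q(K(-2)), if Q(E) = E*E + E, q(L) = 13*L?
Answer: 5512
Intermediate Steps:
K(x) = 1/(1 + x)
Q(E) = E + E**2 (Q(E) = E**2 + E = E + E**2)
-53*q(-8) + Q(K(-2)) = -689*(-8) + (1 + 1/(1 - 2))/(1 - 2) = -53*(-104) + (1 + 1/(-1))/(-1) = 5512 - (1 - 1) = 5512 - 1*0 = 5512 + 0 = 5512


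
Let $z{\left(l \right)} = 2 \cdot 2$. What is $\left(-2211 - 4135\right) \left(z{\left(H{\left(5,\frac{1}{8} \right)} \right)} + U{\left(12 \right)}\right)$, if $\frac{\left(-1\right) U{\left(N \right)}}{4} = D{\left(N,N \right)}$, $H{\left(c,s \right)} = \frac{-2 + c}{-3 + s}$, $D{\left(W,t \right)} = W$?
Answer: $279224$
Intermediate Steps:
$H{\left(c,s \right)} = \frac{-2 + c}{-3 + s}$
$U{\left(N \right)} = - 4 N$
$z{\left(l \right)} = 4$
$\left(-2211 - 4135\right) \left(z{\left(H{\left(5,\frac{1}{8} \right)} \right)} + U{\left(12 \right)}\right) = \left(-2211 - 4135\right) \left(4 - 48\right) = - 6346 \left(4 - 48\right) = \left(-6346\right) \left(-44\right) = 279224$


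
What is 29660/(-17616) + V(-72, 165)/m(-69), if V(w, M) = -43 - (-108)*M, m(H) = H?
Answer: -8755727/33764 ≈ -259.32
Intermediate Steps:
V(w, M) = -43 + 108*M
29660/(-17616) + V(-72, 165)/m(-69) = 29660/(-17616) + (-43 + 108*165)/(-69) = 29660*(-1/17616) + (-43 + 17820)*(-1/69) = -7415/4404 + 17777*(-1/69) = -7415/4404 - 17777/69 = -8755727/33764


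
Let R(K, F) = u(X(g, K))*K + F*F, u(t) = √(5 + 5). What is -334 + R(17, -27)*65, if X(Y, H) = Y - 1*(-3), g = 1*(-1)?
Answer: 47051 + 1105*√10 ≈ 50545.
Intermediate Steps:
g = -1
X(Y, H) = 3 + Y (X(Y, H) = Y + 3 = 3 + Y)
u(t) = √10
R(K, F) = F² + K*√10 (R(K, F) = √10*K + F*F = K*√10 + F² = F² + K*√10)
-334 + R(17, -27)*65 = -334 + ((-27)² + 17*√10)*65 = -334 + (729 + 17*√10)*65 = -334 + (47385 + 1105*√10) = 47051 + 1105*√10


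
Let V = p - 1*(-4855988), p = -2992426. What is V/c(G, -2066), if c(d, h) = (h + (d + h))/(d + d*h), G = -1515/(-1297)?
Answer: 5830107127950/5357689 ≈ 1.0882e+6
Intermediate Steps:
G = 1515/1297 (G = -1515*(-1/1297) = 1515/1297 ≈ 1.1681)
c(d, h) = (d + 2*h)/(d + d*h)
V = 1863562 (V = -2992426 - 1*(-4855988) = -2992426 + 4855988 = 1863562)
V/c(G, -2066) = 1863562/(((1515/1297 + 2*(-2066))/((1515/1297)*(1 - 2066)))) = 1863562/(((1297/1515)*(1515/1297 - 4132)/(-2065))) = 1863562/(((1297/1515)*(-1/2065)*(-5357689/1297))) = 1863562/(5357689/3128475) = 1863562*(3128475/5357689) = 5830107127950/5357689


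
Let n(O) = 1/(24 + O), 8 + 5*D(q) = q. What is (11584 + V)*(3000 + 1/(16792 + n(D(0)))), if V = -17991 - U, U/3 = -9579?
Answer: 125988698410960/1880709 ≈ 6.6990e+7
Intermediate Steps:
U = -28737 (U = 3*(-9579) = -28737)
D(q) = -8/5 + q/5
V = 10746 (V = -17991 - 1*(-28737) = -17991 + 28737 = 10746)
(11584 + V)*(3000 + 1/(16792 + n(D(0)))) = (11584 + 10746)*(3000 + 1/(16792 + 1/(24 + (-8/5 + (⅕)*0)))) = 22330*(3000 + 1/(16792 + 1/(24 + (-8/5 + 0)))) = 22330*(3000 + 1/(16792 + 1/(24 - 8/5))) = 22330*(3000 + 1/(16792 + 1/(112/5))) = 22330*(3000 + 1/(16792 + 5/112)) = 22330*(3000 + 1/(1880709/112)) = 22330*(3000 + 112/1880709) = 22330*(5642127112/1880709) = 125988698410960/1880709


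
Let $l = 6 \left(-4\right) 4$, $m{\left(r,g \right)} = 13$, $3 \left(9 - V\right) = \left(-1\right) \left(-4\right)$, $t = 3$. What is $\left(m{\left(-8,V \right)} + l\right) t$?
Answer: $-249$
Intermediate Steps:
$V = \frac{23}{3}$ ($V = 9 - \frac{\left(-1\right) \left(-4\right)}{3} = 9 - \frac{4}{3} = \frac{23}{3} \approx 7.6667$)
$l = -96$ ($l = \left(-24\right) 4 = -96$)
$\left(m{\left(-8,V \right)} + l\right) t = \left(13 - 96\right) 3 = \left(-83\right) 3 = -249$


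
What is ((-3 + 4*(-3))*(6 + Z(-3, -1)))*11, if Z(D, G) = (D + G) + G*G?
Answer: -495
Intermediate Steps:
Z(D, G) = D + G + G² (Z(D, G) = (D + G) + G² = D + G + G²)
((-3 + 4*(-3))*(6 + Z(-3, -1)))*11 = ((-3 + 4*(-3))*(6 + (-3 - 1 + (-1)²)))*11 = ((-3 - 12)*(6 + (-3 - 1 + 1)))*11 = -15*(6 - 3)*11 = -15*3*11 = -45*11 = -495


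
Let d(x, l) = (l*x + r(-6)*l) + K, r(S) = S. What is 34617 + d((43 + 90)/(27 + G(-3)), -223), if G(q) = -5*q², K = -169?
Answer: 673807/18 ≈ 37434.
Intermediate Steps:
d(x, l) = -169 - 6*l + l*x (d(x, l) = (l*x - 6*l) - 169 = (-6*l + l*x) - 169 = -169 - 6*l + l*x)
34617 + d((43 + 90)/(27 + G(-3)), -223) = 34617 + (-169 - 6*(-223) - 223*(43 + 90)/(27 - 5*(-3)²)) = 34617 + (-169 + 1338 - 29659/(27 - 5*9)) = 34617 + (-169 + 1338 - 29659/(27 - 45)) = 34617 + (-169 + 1338 - 29659/(-18)) = 34617 + (-169 + 1338 - 29659*(-1)/18) = 34617 + (-169 + 1338 - 223*(-133/18)) = 34617 + (-169 + 1338 + 29659/18) = 34617 + 50701/18 = 673807/18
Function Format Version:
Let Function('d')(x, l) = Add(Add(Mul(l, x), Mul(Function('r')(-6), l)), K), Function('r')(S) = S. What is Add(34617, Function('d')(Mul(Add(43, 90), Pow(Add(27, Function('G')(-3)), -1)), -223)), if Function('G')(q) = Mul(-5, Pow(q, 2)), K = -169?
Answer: Rational(673807, 18) ≈ 37434.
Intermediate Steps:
Function('d')(x, l) = Add(-169, Mul(-6, l), Mul(l, x)) (Function('d')(x, l) = Add(Add(Mul(l, x), Mul(-6, l)), -169) = Add(Add(Mul(-6, l), Mul(l, x)), -169) = Add(-169, Mul(-6, l), Mul(l, x)))
Add(34617, Function('d')(Mul(Add(43, 90), Pow(Add(27, Function('G')(-3)), -1)), -223)) = Add(34617, Add(-169, Mul(-6, -223), Mul(-223, Mul(Add(43, 90), Pow(Add(27, Mul(-5, Pow(-3, 2))), -1))))) = Add(34617, Add(-169, 1338, Mul(-223, Mul(133, Pow(Add(27, Mul(-5, 9)), -1))))) = Add(34617, Add(-169, 1338, Mul(-223, Mul(133, Pow(Add(27, -45), -1))))) = Add(34617, Add(-169, 1338, Mul(-223, Mul(133, Pow(-18, -1))))) = Add(34617, Add(-169, 1338, Mul(-223, Mul(133, Rational(-1, 18))))) = Add(34617, Add(-169, 1338, Mul(-223, Rational(-133, 18)))) = Add(34617, Add(-169, 1338, Rational(29659, 18))) = Add(34617, Rational(50701, 18)) = Rational(673807, 18)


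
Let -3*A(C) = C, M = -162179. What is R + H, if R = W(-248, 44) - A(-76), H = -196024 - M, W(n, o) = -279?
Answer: -102448/3 ≈ -34149.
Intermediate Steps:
A(C) = -C/3
H = -33845 (H = -196024 - 1*(-162179) = -196024 + 162179 = -33845)
R = -913/3 (R = -279 - (-1)*(-76)/3 = -279 - 1*76/3 = -279 - 76/3 = -913/3 ≈ -304.33)
R + H = -913/3 - 33845 = -102448/3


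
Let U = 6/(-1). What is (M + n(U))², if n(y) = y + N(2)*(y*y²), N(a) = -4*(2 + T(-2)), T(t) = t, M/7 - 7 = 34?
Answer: 78961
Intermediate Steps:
M = 287 (M = 49 + 7*34 = 49 + 238 = 287)
N(a) = 0 (N(a) = -4*(2 - 2) = -4*0 = 0)
U = -6 (U = 6*(-1) = -6)
n(y) = y (n(y) = y + 0*(y*y²) = y + 0*y³ = y + 0 = y)
(M + n(U))² = (287 - 6)² = 281² = 78961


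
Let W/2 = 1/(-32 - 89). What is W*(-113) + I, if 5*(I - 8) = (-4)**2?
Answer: 7906/605 ≈ 13.068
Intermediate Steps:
I = 56/5 (I = 8 + (1/5)*(-4)**2 = 8 + (1/5)*16 = 8 + 16/5 = 56/5 ≈ 11.200)
W = -2/121 (W = 2/(-32 - 89) = 2/(-121) = 2*(-1/121) = -2/121 ≈ -0.016529)
W*(-113) + I = -2/121*(-113) + 56/5 = 226/121 + 56/5 = 7906/605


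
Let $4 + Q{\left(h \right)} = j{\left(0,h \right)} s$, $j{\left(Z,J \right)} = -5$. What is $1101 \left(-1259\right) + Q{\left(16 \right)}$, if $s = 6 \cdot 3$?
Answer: $-1386253$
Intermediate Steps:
$s = 18$
$Q{\left(h \right)} = -94$ ($Q{\left(h \right)} = -4 - 90 = -94$)
$1101 \left(-1259\right) + Q{\left(16 \right)} = 1101 \left(-1259\right) - 94 = -1386159 - 94 = -1386253$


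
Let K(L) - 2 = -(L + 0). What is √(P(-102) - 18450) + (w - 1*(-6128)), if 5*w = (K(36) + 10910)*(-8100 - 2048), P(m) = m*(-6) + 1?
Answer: -110339008/5 + I*√17837 ≈ -2.2068e+7 + 133.56*I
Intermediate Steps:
P(m) = 1 - 6*m (P(m) = -6*m + 1 = 1 - 6*m)
K(L) = 2 - L (K(L) = 2 - (L + 0) = 2 - L)
w = -110369648/5 (w = (((2 - 1*36) + 10910)*(-8100 - 2048))/5 = (((2 - 36) + 10910)*(-10148))/5 = ((-34 + 10910)*(-10148))/5 = (10876*(-10148))/5 = (⅕)*(-110369648) = -110369648/5 ≈ -2.2074e+7)
√(P(-102) - 18450) + (w - 1*(-6128)) = √((1 - 6*(-102)) - 18450) + (-110369648/5 - 1*(-6128)) = √((1 + 612) - 18450) + (-110369648/5 + 6128) = √(613 - 18450) - 110339008/5 = √(-17837) - 110339008/5 = I*√17837 - 110339008/5 = -110339008/5 + I*√17837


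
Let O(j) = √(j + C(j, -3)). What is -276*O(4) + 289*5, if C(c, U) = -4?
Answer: 1445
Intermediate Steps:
O(j) = √(-4 + j) (O(j) = √(j - 4) = √(-4 + j))
-276*O(4) + 289*5 = -276*√(-4 + 4) + 289*5 = -276*√0 + 1445 = -276*0 + 1445 = 0 + 1445 = 1445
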